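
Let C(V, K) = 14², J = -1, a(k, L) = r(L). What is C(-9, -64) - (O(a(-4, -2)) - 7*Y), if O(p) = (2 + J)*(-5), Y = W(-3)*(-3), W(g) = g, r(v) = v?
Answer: 264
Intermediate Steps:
a(k, L) = L
C(V, K) = 196
Y = 9 (Y = -3*(-3) = 9)
O(p) = -5 (O(p) = (2 - 1)*(-5) = 1*(-5) = -5)
C(-9, -64) - (O(a(-4, -2)) - 7*Y) = 196 - (-5 - 7*9) = 196 - (-5 - 63) = 196 - 1*(-68) = 196 + 68 = 264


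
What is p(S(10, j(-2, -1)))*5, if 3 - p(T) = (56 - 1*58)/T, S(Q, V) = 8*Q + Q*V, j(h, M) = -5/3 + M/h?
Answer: 621/41 ≈ 15.146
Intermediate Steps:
j(h, M) = -5/3 + M/h (j(h, M) = -5*⅓ + M/h = -5/3 + M/h)
p(T) = 3 + 2/T (p(T) = 3 - (56 - 1*58)/T = 3 - (56 - 58)/T = 3 - (-2)/T = 3 + 2/T)
p(S(10, j(-2, -1)))*5 = (3 + 2/((10*(8 + (-5/3 - 1/(-2))))))*5 = (3 + 2/((10*(8 + (-5/3 - 1*(-½))))))*5 = (3 + 2/((10*(8 + (-5/3 + ½)))))*5 = (3 + 2/((10*(8 - 7/6))))*5 = (3 + 2/((10*(41/6))))*5 = (3 + 2/(205/3))*5 = (3 + 2*(3/205))*5 = (3 + 6/205)*5 = (621/205)*5 = 621/41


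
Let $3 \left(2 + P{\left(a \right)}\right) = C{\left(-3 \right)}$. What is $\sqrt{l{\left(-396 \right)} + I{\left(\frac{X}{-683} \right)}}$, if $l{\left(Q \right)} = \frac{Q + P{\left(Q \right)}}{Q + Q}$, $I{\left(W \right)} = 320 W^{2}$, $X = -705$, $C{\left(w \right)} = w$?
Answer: $\frac{\sqrt{2775347192442}}{90156} \approx 18.478$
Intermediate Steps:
$P{\left(a \right)} = -3$ ($P{\left(a \right)} = -2 + \frac{1}{3} \left(-3\right) = -2 - 1 = -3$)
$l{\left(Q \right)} = \frac{-3 + Q}{2 Q}$ ($l{\left(Q \right)} = \frac{Q - 3}{Q + Q} = \frac{-3 + Q}{2 Q}$)
$\sqrt{l{\left(-396 \right)} + I{\left(\frac{X}{-683} \right)}} = \sqrt{\frac{-3 - 396}{2 \left(-396\right)} + 320 \left(- \frac{705}{-683}\right)^{2}} = \sqrt{\frac{1}{2} \left(- \frac{1}{396}\right) \left(-399\right) + 320 \left(\left(-705\right) \left(- \frac{1}{683}\right)\right)^{2}} = \sqrt{\frac{133}{264} + 320 \left(\frac{705}{683}\right)^{2}} = \sqrt{\frac{133}{264} + 320 \cdot \frac{497025}{466489}} = \sqrt{\frac{133}{264} + \frac{159048000}{466489}} = \sqrt{\frac{42050715037}{123153096}} = \frac{\sqrt{2775347192442}}{90156}$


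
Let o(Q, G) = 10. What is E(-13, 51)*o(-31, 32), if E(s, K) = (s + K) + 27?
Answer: 650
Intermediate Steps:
E(s, K) = 27 + K + s (E(s, K) = (K + s) + 27 = 27 + K + s)
E(-13, 51)*o(-31, 32) = (27 + 51 - 13)*10 = 65*10 = 650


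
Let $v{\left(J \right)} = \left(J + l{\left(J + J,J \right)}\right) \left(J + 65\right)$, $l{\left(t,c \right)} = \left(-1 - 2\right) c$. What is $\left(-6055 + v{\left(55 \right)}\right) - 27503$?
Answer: $-46758$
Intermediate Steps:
$l{\left(t,c \right)} = - 3 c$
$v{\left(J \right)} = - 2 J \left(65 + J\right)$ ($v{\left(J \right)} = \left(J - 3 J\right) \left(J + 65\right) = - 2 J \left(65 + J\right)$)
$\left(-6055 + v{\left(55 \right)}\right) - 27503 = \left(-6055 + 2 \cdot 55 \left(-65 - 55\right)\right) - 27503 = \left(-6055 + 2 \cdot 55 \left(-120\right)\right) - 27503 = \left(-6055 - 13200\right) - 27503 = -19255 - 27503 = -46758$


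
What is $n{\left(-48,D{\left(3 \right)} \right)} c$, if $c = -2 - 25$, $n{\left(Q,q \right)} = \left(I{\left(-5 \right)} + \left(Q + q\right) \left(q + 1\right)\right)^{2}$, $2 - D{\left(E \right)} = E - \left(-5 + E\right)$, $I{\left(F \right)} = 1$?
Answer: $-286443$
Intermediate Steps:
$D{\left(E \right)} = -3$ ($D{\left(E \right)} = 2 - \left(E - \left(-5 + E\right)\right) = 2 - 5 = -3$)
$n{\left(Q,q \right)} = \left(1 + \left(1 + q\right) \left(Q + q\right)\right)^{2}$ ($n{\left(Q,q \right)} = \left(1 + \left(Q + q\right) \left(q + 1\right)\right)^{2} = \left(1 + \left(Q + q\right) \left(1 + q\right)\right)^{2} = \left(1 + \left(1 + q\right) \left(Q + q\right)\right)^{2}$)
$c = -27$ ($c = -2 - 25 = -27$)
$n{\left(-48,D{\left(3 \right)} \right)} c = \left(1 - 48 - 3 + \left(-3\right)^{2} - -144\right)^{2} \left(-27\right) = \left(1 - 48 - 3 + 9 + 144\right)^{2} \left(-27\right) = 103^{2} \left(-27\right) = 10609 \left(-27\right) = -286443$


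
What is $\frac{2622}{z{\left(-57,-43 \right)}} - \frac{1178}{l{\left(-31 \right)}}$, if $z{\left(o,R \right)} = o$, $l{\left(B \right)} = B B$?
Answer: $- \frac{1464}{31} \approx -47.226$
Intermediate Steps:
$l{\left(B \right)} = B^{2}$
$\frac{2622}{z{\left(-57,-43 \right)}} - \frac{1178}{l{\left(-31 \right)}} = \frac{2622}{-57} - \frac{1178}{\left(-31\right)^{2}} = 2622 \left(- \frac{1}{57}\right) - \frac{1178}{961} = -46 - \frac{38}{31} = - \frac{1464}{31}$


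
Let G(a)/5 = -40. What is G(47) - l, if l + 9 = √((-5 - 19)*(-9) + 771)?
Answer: -191 - √987 ≈ -222.42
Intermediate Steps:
l = -9 + √987 (l = -9 + √((-5 - 19)*(-9) + 771) = -9 + √(-24*(-9) + 771) = -9 + √(216 + 771) = -9 + √987 ≈ 22.417)
G(a) = -200 (G(a) = 5*(-40) = -200)
G(47) - l = -200 - (-9 + √987) = -200 + (9 - √987) = -191 - √987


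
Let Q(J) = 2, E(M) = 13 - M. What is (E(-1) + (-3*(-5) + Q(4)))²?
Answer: 961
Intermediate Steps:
(E(-1) + (-3*(-5) + Q(4)))² = ((13 - 1*(-1)) + (-3*(-5) + 2))² = ((13 + 1) + (15 + 2))² = (14 + 17)² = 31² = 961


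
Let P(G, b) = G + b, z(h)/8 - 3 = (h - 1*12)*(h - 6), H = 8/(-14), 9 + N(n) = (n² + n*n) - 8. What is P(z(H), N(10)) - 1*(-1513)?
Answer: 116664/49 ≈ 2380.9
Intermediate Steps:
N(n) = -17 + 2*n² (N(n) = -9 + ((n² + n*n) - 8) = -9 + ((n² + n²) - 8) = -9 + (2*n² - 8) = -9 + (-8 + 2*n²) = -17 + 2*n²)
H = -4/7 (H = 8*(-1/14) = -4/7 ≈ -0.57143)
z(h) = 24 + 8*(-12 + h)*(-6 + h) (z(h) = 24 + 8*((h - 1*12)*(h - 6)) = 24 + 8*((h - 12)*(-6 + h)) = 24 + 8*((-12 + h)*(-6 + h)) = 24 + 8*(-12 + h)*(-6 + h))
P(z(H), N(10)) - 1*(-1513) = ((600 - 144*(-4/7) + 8*(-4/7)²) + (-17 + 2*10²)) - 1*(-1513) = ((600 + 576/7 + 8*(16/49)) + (-17 + 2*100)) + 1513 = ((600 + 576/7 + 128/49) + (-17 + 200)) + 1513 = (33560/49 + 183) + 1513 = 42527/49 + 1513 = 116664/49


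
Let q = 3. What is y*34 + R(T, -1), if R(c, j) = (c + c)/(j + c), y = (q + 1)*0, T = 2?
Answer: 4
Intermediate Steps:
y = 0 (y = (3 + 1)*0 = 4*0 = 0)
R(c, j) = 2*c/(c + j) (R(c, j) = (2*c)/(c + j) = 2*c/(c + j))
y*34 + R(T, -1) = 0*34 + 2*2/(2 - 1) = 0 + 2*2/1 = 0 + 2*2*1 = 0 + 4 = 4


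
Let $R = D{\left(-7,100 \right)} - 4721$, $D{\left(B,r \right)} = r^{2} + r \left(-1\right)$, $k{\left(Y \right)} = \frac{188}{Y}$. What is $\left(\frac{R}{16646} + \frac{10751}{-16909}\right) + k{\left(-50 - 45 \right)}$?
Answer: $- \frac{61597832557}{26739385330} \approx -2.3036$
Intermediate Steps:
$D{\left(B,r \right)} = r^{2} - r$
$R = 5179$ ($R = 100 \left(-1 + 100\right) - 4721 = 100 \cdot 99 - 4721 = 9900 - 4721 = 5179$)
$\left(\frac{R}{16646} + \frac{10751}{-16909}\right) + k{\left(-50 - 45 \right)} = \left(\frac{5179}{16646} + \frac{10751}{-16909}\right) + \frac{188}{-50 - 45} = \left(5179 \cdot \frac{1}{16646} + 10751 \left(- \frac{1}{16909}\right)\right) + \frac{188}{-50 - 45} = \left(\frac{5179}{16646} - \frac{10751}{16909}\right) + \frac{188}{-95} = - \frac{91389435}{281467214} + 188 \left(- \frac{1}{95}\right) = - \frac{91389435}{281467214} - \frac{188}{95} = - \frac{61597832557}{26739385330}$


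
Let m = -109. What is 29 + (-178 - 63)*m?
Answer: 26298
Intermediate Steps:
29 + (-178 - 63)*m = 29 + (-178 - 63)*(-109) = 29 - 241*(-109) = 29 + 26269 = 26298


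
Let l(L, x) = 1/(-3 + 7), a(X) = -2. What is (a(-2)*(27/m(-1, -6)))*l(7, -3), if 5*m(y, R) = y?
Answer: 135/2 ≈ 67.500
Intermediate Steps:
m(y, R) = y/5
l(L, x) = 1/4
(a(-2)*(27/m(-1, -6)))*l(7, -3) = -54/((1/5)*(-1))*(1/4) = -54/(-1/5)*(1/4) = -54*(-5)*(1/4) = -2*(-135)*(1/4) = 270*(1/4) = 135/2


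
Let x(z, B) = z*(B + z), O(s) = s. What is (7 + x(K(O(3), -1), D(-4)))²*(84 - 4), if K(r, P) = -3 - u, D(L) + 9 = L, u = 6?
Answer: 3362000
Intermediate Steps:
D(L) = -9 + L
K(r, P) = -9 (K(r, P) = -3 - 1*6 = -3 - 6 = -9)
(7 + x(K(O(3), -1), D(-4)))²*(84 - 4) = (7 - 9*((-9 - 4) - 9))²*(84 - 4) = (7 - 9*(-13 - 9))²*80 = (7 - 9*(-22))²*80 = (7 + 198)²*80 = 205²*80 = 42025*80 = 3362000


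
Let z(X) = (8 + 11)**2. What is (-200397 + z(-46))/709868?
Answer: -50009/177467 ≈ -0.28179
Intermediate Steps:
z(X) = 361 (z(X) = 19**2 = 361)
(-200397 + z(-46))/709868 = (-200397 + 361)/709868 = -200036*1/709868 = -50009/177467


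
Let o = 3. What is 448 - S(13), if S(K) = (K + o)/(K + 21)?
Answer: 7608/17 ≈ 447.53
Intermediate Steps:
S(K) = (3 + K)/(21 + K) (S(K) = (K + 3)/(K + 21) = (3 + K)/(21 + K))
448 - S(13) = 448 - (3 + 13)/(21 + 13) = 448 - 16/34 = 448 - 1*8/17 = 448 - 8/17 = 7608/17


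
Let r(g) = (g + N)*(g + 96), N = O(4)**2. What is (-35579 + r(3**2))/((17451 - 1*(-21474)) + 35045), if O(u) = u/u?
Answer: -34529/73970 ≈ -0.46680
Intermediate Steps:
O(u) = 1
N = 1 (N = 1**2 = 1)
r(g) = (1 + g)*(96 + g) (r(g) = (g + 1)*(g + 96) = (1 + g)*(96 + g))
(-35579 + r(3**2))/((17451 - 1*(-21474)) + 35045) = (-35579 + (96 + (3**2)**2 + 97*3**2))/((17451 - 1*(-21474)) + 35045) = (-35579 + (96 + 9**2 + 97*9))/((17451 + 21474) + 35045) = (-35579 + (96 + 81 + 873))/(38925 + 35045) = (-35579 + 1050)/73970 = -34529*1/73970 = -34529/73970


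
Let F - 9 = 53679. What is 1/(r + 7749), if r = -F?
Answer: -1/45939 ≈ -2.1768e-5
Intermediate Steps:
F = 53688 (F = 9 + 53679 = 53688)
r = -53688 (r = -1*53688 = -53688)
1/(r + 7749) = 1/(-53688 + 7749) = 1/(-45939) = -1/45939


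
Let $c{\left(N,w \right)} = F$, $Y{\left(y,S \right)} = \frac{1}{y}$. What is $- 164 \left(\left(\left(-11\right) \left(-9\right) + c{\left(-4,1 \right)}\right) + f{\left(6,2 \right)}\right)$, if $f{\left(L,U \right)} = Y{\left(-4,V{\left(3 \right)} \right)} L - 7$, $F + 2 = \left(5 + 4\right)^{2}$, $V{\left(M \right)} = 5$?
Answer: $-27798$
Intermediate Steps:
$F = 79$ ($F = -2 + \left(5 + 4\right)^{2} = -2 + 9^{2} = -2 + 81 = 79$)
$c{\left(N,w \right)} = 79$
$f{\left(L,U \right)} = -7 - \frac{L}{4}$ ($f{\left(L,U \right)} = \frac{L}{-4} - 7 = - \frac{L}{4} - 7 = -7 - \frac{L}{4}$)
$- 164 \left(\left(\left(-11\right) \left(-9\right) + c{\left(-4,1 \right)}\right) + f{\left(6,2 \right)}\right) = - 164 \left(\left(\left(-11\right) \left(-9\right) + 79\right) - \frac{17}{2}\right) = - 164 \left(\left(99 + 79\right) - \frac{17}{2}\right) = - 164 \left(178 - \frac{17}{2}\right) = \left(-164\right) \frac{339}{2} = -27798$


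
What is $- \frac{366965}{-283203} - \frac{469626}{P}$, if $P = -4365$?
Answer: $\frac{14955699367}{137353455} \approx 108.88$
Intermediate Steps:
$- \frac{366965}{-283203} - \frac{469626}{P} = - \frac{366965}{-283203} - \frac{469626}{-4365} = \left(-366965\right) \left(- \frac{1}{283203}\right) - - \frac{156542}{1455} = \frac{366965}{283203} + \frac{156542}{1455} = \frac{14955699367}{137353455}$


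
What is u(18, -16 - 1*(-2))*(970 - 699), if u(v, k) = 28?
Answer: 7588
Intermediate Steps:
u(18, -16 - 1*(-2))*(970 - 699) = 28*(970 - 699) = 28*271 = 7588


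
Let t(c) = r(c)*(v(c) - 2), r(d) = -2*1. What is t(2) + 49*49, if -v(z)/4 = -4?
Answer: 2373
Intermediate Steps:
r(d) = -2
v(z) = 16 (v(z) = -4*(-4) = 16)
t(c) = -28 (t(c) = -2*(16 - 2) = -2*14 = -28)
t(2) + 49*49 = -28 + 49*49 = -28 + 2401 = 2373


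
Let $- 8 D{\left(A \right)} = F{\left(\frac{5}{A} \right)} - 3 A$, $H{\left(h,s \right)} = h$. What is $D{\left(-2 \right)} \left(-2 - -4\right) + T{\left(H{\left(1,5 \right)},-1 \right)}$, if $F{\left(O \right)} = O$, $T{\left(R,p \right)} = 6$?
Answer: $\frac{41}{8} \approx 5.125$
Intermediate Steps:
$D{\left(A \right)} = - \frac{5}{8 A} + \frac{3 A}{8}$ ($D{\left(A \right)} = - \frac{\frac{5}{A} - 3 A}{8} = - \frac{- 3 A + \frac{5}{A}}{8} = - \frac{5}{8 A} + \frac{3 A}{8}$)
$D{\left(-2 \right)} \left(-2 - -4\right) + T{\left(H{\left(1,5 \right)},-1 \right)} = \frac{-5 + 3 \left(-2\right)^{2}}{8 \left(-2\right)} \left(-2 - -4\right) + 6 = \frac{1}{8} \left(- \frac{1}{2}\right) \left(-5 + 3 \cdot 4\right) \left(-2 + 4\right) + 6 = \frac{1}{8} \left(- \frac{1}{2}\right) \left(-5 + 12\right) 2 + 6 = \frac{1}{8} \left(- \frac{1}{2}\right) 7 \cdot 2 + 6 = \left(- \frac{7}{16}\right) 2 + 6 = - \frac{7}{8} + 6 = \frac{41}{8}$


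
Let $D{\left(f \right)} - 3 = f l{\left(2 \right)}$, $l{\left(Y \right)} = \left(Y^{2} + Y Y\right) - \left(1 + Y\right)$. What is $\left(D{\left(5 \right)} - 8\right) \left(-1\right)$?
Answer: $-20$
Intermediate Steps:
$l{\left(Y \right)} = -1 - Y + 2 Y^{2}$ ($l{\left(Y \right)} = \left(Y^{2} + Y^{2}\right) - \left(1 + Y\right) = 2 Y^{2} - \left(1 + Y\right) = -1 - Y + 2 Y^{2}$)
$D{\left(f \right)} = 3 + 5 f$ ($D{\left(f \right)} = 3 + f \left(-1 - 2 + 2 \cdot 2^{2}\right) = 3 + f \left(-1 - 2 + 2 \cdot 4\right) = 3 + f \left(-1 - 2 + 8\right) = 3 + f 5 = 3 + 5 f$)
$\left(D{\left(5 \right)} - 8\right) \left(-1\right) = \left(\left(3 + 5 \cdot 5\right) - 8\right) \left(-1\right) = \left(\left(3 + 25\right) - 8\right) \left(-1\right) = \left(28 - 8\right) \left(-1\right) = 20 \left(-1\right) = -20$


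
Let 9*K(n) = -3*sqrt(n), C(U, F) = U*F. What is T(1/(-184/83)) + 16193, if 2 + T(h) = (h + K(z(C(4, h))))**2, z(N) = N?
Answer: 4933463377/304704 + 83*I*sqrt(3818)/12696 ≈ 16191.0 + 0.40395*I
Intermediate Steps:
C(U, F) = F*U
K(n) = -sqrt(n)/3 (K(n) = (-3*sqrt(n))/9 = -sqrt(n)/3)
T(h) = -2 + (h - 2*sqrt(h)/3)**2
T(1/(-184/83)) + 16193 = (-2 + (-2*I*sqrt(3818)/92 + 3/((-184/83)))**2/9) + 16193 = (-2 + (-2*I*sqrt(3818)/92 + 3/((-184*1/83)))**2/9) + 16193 = (-2 + (-2*I*sqrt(3818)/92 + 3/(-184/83))**2/9) + 16193 = (-2 + (-I*sqrt(3818)/46 + 3*(-83/184))**2/9) + 16193 = (-2 + (-I*sqrt(3818)/46 - 249/184)**2/9) + 16193 = (-2 + (-249/184 - I*sqrt(3818)/46)**2/9) + 16193 = 16191 + (-249/184 - I*sqrt(3818)/46)**2/9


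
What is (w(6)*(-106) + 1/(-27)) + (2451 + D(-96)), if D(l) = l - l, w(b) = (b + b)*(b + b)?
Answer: -345952/27 ≈ -12813.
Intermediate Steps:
w(b) = 4*b² (w(b) = (2*b)*(2*b) = 4*b²)
D(l) = 0
(w(6)*(-106) + 1/(-27)) + (2451 + D(-96)) = ((4*6²)*(-106) + 1/(-27)) + (2451 + 0) = ((4*36)*(-106) - 1/27) + 2451 = (144*(-106) - 1/27) + 2451 = (-15264 - 1/27) + 2451 = -412129/27 + 2451 = -345952/27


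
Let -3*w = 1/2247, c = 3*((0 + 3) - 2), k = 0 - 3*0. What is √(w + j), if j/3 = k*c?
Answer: I*√749/2247 ≈ 0.01218*I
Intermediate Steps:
k = 0 (k = 0 + 0 = 0)
c = 3 (c = 3*(3 - 2) = 3*1 = 3)
j = 0 (j = 3*(0*3) = 3*0 = 0)
w = -1/6741 (w = -⅓/2247 = -⅓*1/2247 = -1/6741 ≈ -0.00014835)
√(w + j) = √(-1/6741 + 0) = √(-1/6741) = I*√749/2247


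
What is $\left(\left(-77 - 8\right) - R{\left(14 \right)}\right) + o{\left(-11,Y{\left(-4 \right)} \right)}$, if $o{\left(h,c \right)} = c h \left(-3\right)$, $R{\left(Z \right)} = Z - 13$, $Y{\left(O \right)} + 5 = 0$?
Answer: $-251$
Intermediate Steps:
$Y{\left(O \right)} = -5$ ($Y{\left(O \right)} = -5 + 0 = -5$)
$R{\left(Z \right)} = -13 + Z$
$o{\left(h,c \right)} = - 3 c h$
$\left(\left(-77 - 8\right) - R{\left(14 \right)}\right) + o{\left(-11,Y{\left(-4 \right)} \right)} = \left(\left(-77 - 8\right) - \left(-13 + 14\right)\right) - \left(-15\right) \left(-11\right) = \left(\left(-77 - 8\right) - 1\right) - 165 = \left(-85 - 1\right) - 165 = -86 - 165 = -251$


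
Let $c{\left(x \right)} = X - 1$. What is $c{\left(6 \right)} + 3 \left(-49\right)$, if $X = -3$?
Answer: $-151$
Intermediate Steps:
$c{\left(x \right)} = -4$ ($c{\left(x \right)} = -3 - 1 = -4$)
$c{\left(6 \right)} + 3 \left(-49\right) = -4 + 3 \left(-49\right) = -4 - 147 = -151$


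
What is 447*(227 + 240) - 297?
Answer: 208452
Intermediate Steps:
447*(227 + 240) - 297 = 447*467 - 297 = 208749 - 297 = 208452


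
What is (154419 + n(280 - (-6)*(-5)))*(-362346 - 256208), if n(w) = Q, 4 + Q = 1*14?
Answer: -95522675666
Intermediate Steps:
Q = 10 (Q = -4 + 1*14 = -4 + 14 = 10)
n(w) = 10
(154419 + n(280 - (-6)*(-5)))*(-362346 - 256208) = (154419 + 10)*(-362346 - 256208) = 154429*(-618554) = -95522675666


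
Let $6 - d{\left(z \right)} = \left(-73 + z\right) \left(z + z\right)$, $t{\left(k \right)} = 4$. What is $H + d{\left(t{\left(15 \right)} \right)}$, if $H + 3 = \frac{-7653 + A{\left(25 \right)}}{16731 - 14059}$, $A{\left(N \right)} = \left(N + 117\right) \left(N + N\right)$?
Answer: $\frac{1482407}{2672} \approx 554.79$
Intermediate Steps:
$d{\left(z \right)} = 6 - 2 z \left(-73 + z\right)$ ($d{\left(z \right)} = 6 - \left(-73 + z\right) \left(z + z\right) = 6 - \left(-73 + z\right) 2 z = 6 - 2 z \left(-73 + z\right)$)
$A{\left(N \right)} = 2 N \left(117 + N\right)$ ($A{\left(N \right)} = \left(117 + N\right) 2 N = 2 N \left(117 + N\right)$)
$H = - \frac{8569}{2672}$ ($H = -3 + \frac{-7653 + 2 \cdot 25 \left(117 + 25\right)}{16731 - 14059} = -3 + \frac{-7653 + 2 \cdot 25 \cdot 142}{2672} = -3 + \left(-7653 + 7100\right) \frac{1}{2672} = -3 - \frac{553}{2672} = - \frac{8569}{2672} \approx -3.207$)
$H + d{\left(t{\left(15 \right)} \right)} = - \frac{8569}{2672} + \left(6 - 2 \cdot 4^{2} + 146 \cdot 4\right) = - \frac{8569}{2672} + \left(6 - 32 + 584\right) = - \frac{8569}{2672} + 558 = \frac{1482407}{2672}$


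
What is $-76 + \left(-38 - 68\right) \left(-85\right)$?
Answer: $8934$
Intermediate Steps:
$-76 + \left(-38 - 68\right) \left(-85\right) = -76 - -9010 = -76 + 9010 = 8934$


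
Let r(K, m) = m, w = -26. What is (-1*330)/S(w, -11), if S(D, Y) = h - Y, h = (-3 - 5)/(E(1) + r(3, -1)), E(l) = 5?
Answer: -110/3 ≈ -36.667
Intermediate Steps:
h = -2 (h = (-3 - 5)/(5 - 1) = -8/4 = -8*1/4 = -2)
S(D, Y) = -2 - Y
(-1*330)/S(w, -11) = (-1*330)/(-2 - 1*(-11)) = -330/(-2 + 11) = -330/9 = -330*1/9 = -110/3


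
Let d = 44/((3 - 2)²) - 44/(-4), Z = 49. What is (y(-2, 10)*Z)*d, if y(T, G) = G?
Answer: 26950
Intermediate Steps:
d = 55 (d = 44/(1²) - 44*(-¼) = 44/1 + 11 = 44*1 + 11 = 44 + 11 = 55)
(y(-2, 10)*Z)*d = (10*49)*55 = 490*55 = 26950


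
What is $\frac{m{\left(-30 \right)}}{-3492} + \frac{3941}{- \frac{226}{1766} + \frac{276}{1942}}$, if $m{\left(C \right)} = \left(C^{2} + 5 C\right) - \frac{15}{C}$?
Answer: $\frac{3371259815623}{12103272} \approx 2.7854 \cdot 10^{5}$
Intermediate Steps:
$m{\left(C \right)} = C^{2} - \frac{15}{C} + 5 C$
$\frac{m{\left(-30 \right)}}{-3492} + \frac{3941}{- \frac{226}{1766} + \frac{276}{1942}} = \frac{\frac{1}{-30} \left(-15 + \left(-30\right)^{2} \left(5 - 30\right)\right)}{-3492} + \frac{3941}{- \frac{226}{1766} + \frac{276}{1942}} = - \frac{-15 + 900 \left(-25\right)}{30} \left(- \frac{1}{3492}\right) + \frac{3941}{\left(-226\right) \frac{1}{1766} + 276 \cdot \frac{1}{1942}} = - \frac{-15 - 22500}{30} \left(- \frac{1}{3492}\right) + \frac{3941}{- \frac{113}{883} + \frac{138}{971}} = \left(- \frac{1}{30}\right) \left(-22515\right) \left(- \frac{1}{3492}\right) + \frac{3941}{\frac{12131}{857393}} = \frac{1501}{2} \left(- \frac{1}{3492}\right) + 3941 \cdot \frac{857393}{12131} = - \frac{1501}{6984} + \frac{482712259}{1733} = \frac{3371259815623}{12103272}$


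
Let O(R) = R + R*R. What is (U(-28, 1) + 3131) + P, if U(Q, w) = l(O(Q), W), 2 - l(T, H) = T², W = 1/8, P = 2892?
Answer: -565511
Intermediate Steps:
W = ⅛ ≈ 0.12500
O(R) = R + R²
l(T, H) = 2 - T²
U(Q, w) = 2 - Q²*(1 + Q)² (U(Q, w) = 2 - (Q*(1 + Q))² = 2 - Q²*(1 + Q)²)
(U(-28, 1) + 3131) + P = ((2 - 1*(-28)²*(1 - 28)²) + 3131) + 2892 = ((2 - 1*784*(-27)²) + 3131) + 2892 = ((2 - 1*784*729) + 3131) + 2892 = ((2 - 571536) + 3131) + 2892 = (-571534 + 3131) + 2892 = -568403 + 2892 = -565511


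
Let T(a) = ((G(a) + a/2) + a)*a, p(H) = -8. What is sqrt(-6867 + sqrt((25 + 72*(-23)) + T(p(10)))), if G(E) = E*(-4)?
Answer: sqrt(-6867 + 3*I*sqrt(199)) ≈ 0.2553 + 82.868*I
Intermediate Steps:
G(E) = -4*E
T(a) = -5*a**2/2 (T(a) = ((-4*a + a/2) + a)*a = (-7*a/2 + a)*a = (-5*a/2)*a = -5*a**2/2)
sqrt(-6867 + sqrt((25 + 72*(-23)) + T(p(10)))) = sqrt(-6867 + sqrt((25 + 72*(-23)) - 5/2*(-8)**2)) = sqrt(-6867 + sqrt((25 - 1656) - 5/2*64)) = sqrt(-6867 + sqrt(-1631 - 160)) = sqrt(-6867 + sqrt(-1791)) = sqrt(-6867 + 3*I*sqrt(199))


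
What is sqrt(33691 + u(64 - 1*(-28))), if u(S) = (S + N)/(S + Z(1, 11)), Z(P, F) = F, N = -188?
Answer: 13*sqrt(2114899)/103 ≈ 183.55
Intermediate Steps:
u(S) = (-188 + S)/(11 + S) (u(S) = (S - 188)/(S + 11) = (-188 + S)/(11 + S))
sqrt(33691 + u(64 - 1*(-28))) = sqrt(33691 + (-188 + (64 - 1*(-28)))/(11 + (64 - 1*(-28)))) = sqrt(33691 + (-188 + (64 + 28))/(11 + (64 + 28))) = sqrt(33691 + (-188 + 92)/(11 + 92)) = sqrt(33691 - 96/103) = sqrt(3470077/103) = 13*sqrt(2114899)/103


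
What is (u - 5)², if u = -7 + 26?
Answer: 196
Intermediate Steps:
u = 19
(u - 5)² = (19 - 5)² = 14² = 196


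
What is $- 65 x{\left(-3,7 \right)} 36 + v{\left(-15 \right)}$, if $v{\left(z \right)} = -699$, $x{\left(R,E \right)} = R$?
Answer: $6321$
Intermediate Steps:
$- 65 x{\left(-3,7 \right)} 36 + v{\left(-15 \right)} = \left(-65\right) \left(-3\right) 36 - 699 = 195 \cdot 36 - 699 = 7020 - 699 = 6321$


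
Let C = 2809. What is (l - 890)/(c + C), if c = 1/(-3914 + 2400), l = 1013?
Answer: 186222/4252825 ≈ 0.043788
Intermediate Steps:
c = -1/1514 (c = 1/(-1514) = -1/1514 ≈ -0.00066050)
(l - 890)/(c + C) = (1013 - 890)/(-1/1514 + 2809) = 123/(4252825/1514) = 123*(1514/4252825) = 186222/4252825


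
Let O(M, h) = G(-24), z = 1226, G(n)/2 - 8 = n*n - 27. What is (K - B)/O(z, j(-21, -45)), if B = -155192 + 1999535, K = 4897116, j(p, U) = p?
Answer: 3052773/1114 ≈ 2740.4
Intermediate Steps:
G(n) = -38 + 2*n² (G(n) = 16 + 2*(n*n - 27) = 16 + 2*(n² - 27) = 16 + 2*(-27 + n²) = 16 + (-54 + 2*n²) = -38 + 2*n²)
O(M, h) = 1114 (O(M, h) = -38 + 2*(-24)² = -38 + 2*576 = -38 + 1152 = 1114)
B = 1844343
(K - B)/O(z, j(-21, -45)) = (4897116 - 1*1844343)/1114 = (4897116 - 1844343)*(1/1114) = 3052773*(1/1114) = 3052773/1114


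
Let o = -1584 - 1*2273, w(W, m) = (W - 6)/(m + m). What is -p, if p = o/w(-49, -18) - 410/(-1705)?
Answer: 4304002/1705 ≈ 2524.3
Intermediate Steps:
w(W, m) = (-6 + W)/(2*m) (w(W, m) = (-6 + W)/((2*m)) = (-6 + W)*(1/(2*m)) = (-6 + W)/(2*m))
o = -3857 (o = -1584 - 2273 = -3857)
p = -4304002/1705 (p = -3857*(-36/(-6 - 49)) - 410/(-1705) = -3857/((½)*(-1/18)*(-55)) - 410*(-1/1705) = -3857/55/36 + 82/341 = -3857*36/55 + 82/341 = -138852/55 + 82/341 = -4304002/1705 ≈ -2524.3)
-p = -1*(-4304002/1705) = 4304002/1705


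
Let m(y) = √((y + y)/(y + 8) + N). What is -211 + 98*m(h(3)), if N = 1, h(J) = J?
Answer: -211 + 98*√187/11 ≈ -89.170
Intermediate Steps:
m(y) = √(1 + 2*y/(8 + y)) (m(y) = √((y + y)/(y + 8) + 1) = √((2*y)/(8 + y) + 1) = √(2*y/(8 + y) + 1) = √(1 + 2*y/(8 + y)))
-211 + 98*m(h(3)) = -211 + 98*√((8 + 3*3)/(8 + 3)) = -211 + 98*√((8 + 9)/11) = -211 + 98*√((1/11)*17) = -211 + 98*√(17/11) = -211 + 98*(√187/11) = -211 + 98*√187/11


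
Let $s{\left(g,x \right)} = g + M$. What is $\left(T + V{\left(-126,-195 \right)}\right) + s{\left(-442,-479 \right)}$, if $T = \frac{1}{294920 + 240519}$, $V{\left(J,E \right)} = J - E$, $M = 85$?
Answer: $- \frac{154206431}{535439} \approx -288.0$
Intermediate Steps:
$s{\left(g,x \right)} = 85 + g$ ($s{\left(g,x \right)} = g + 85 = 85 + g$)
$T = \frac{1}{535439} \approx 1.8676 \cdot 10^{-6}$
$\left(T + V{\left(-126,-195 \right)}\right) + s{\left(-442,-479 \right)} = \left(\frac{1}{535439} - -69\right) + \left(85 - 442\right) = \left(\frac{1}{535439} + \left(-126 + 195\right)\right) - 357 = \left(\frac{1}{535439} + 69\right) - 357 = \frac{36945292}{535439} - 357 = - \frac{154206431}{535439}$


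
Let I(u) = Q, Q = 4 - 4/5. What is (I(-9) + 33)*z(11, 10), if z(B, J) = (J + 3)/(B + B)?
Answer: 2353/110 ≈ 21.391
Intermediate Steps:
z(B, J) = (3 + J)/(2*B) (z(B, J) = (3 + J)/((2*B)) = (3 + J)*(1/(2*B)) = (3 + J)/(2*B))
Q = 16/5 (Q = 4 - 4*1/5 = 4 - 4/5 = 16/5 ≈ 3.2000)
I(u) = 16/5
(I(-9) + 33)*z(11, 10) = (16/5 + 33)*((1/2)*(3 + 10)/11) = 181*((1/2)*(1/11)*13)/5 = (181/5)*(13/22) = 2353/110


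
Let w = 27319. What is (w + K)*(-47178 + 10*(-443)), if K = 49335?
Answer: -3955959632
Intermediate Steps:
(w + K)*(-47178 + 10*(-443)) = (27319 + 49335)*(-47178 + 10*(-443)) = 76654*(-47178 - 4430) = 76654*(-51608) = -3955959632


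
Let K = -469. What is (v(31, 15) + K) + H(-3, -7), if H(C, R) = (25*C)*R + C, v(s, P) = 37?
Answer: 90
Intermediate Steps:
H(C, R) = C + 25*C*R (H(C, R) = 25*C*R + C = C + 25*C*R)
(v(31, 15) + K) + H(-3, -7) = (37 - 469) - 3*(1 + 25*(-7)) = -432 - 3*(1 - 175) = -432 - 3*(-174) = -432 + 522 = 90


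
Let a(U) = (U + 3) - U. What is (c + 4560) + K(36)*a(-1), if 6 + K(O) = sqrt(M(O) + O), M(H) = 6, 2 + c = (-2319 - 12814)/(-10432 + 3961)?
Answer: 29393473/6471 + 3*sqrt(42) ≈ 4561.8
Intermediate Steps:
c = 2191/6471 (c = -2 + (-2319 - 12814)/(-10432 + 3961) = -2 - 15133/(-6471) = -2 - 15133*(-1/6471) = -2 + 15133/6471 = 2191/6471 ≈ 0.33859)
K(O) = -6 + sqrt(6 + O)
a(U) = 3 (a(U) = (3 + U) - U = 3)
(c + 4560) + K(36)*a(-1) = (2191/6471 + 4560) + (-6 + sqrt(6 + 36))*3 = 29509951/6471 + (-6 + sqrt(42))*3 = 29509951/6471 + (-18 + 3*sqrt(42)) = 29393473/6471 + 3*sqrt(42)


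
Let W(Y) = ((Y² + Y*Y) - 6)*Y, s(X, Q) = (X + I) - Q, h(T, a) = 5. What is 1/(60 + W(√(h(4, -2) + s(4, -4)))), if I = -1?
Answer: -5/24 + √3/8 ≈ 0.0081730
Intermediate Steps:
s(X, Q) = -1 + X - Q (s(X, Q) = (X - 1) - Q = (-1 + X) - Q = -1 + X - Q)
W(Y) = Y*(-6 + 2*Y²) (W(Y) = ((Y² + Y²) - 6)*Y = (2*Y² - 6)*Y = (-6 + 2*Y²)*Y = Y*(-6 + 2*Y²))
1/(60 + W(√(h(4, -2) + s(4, -4)))) = 1/(60 + 2*√(5 + (-1 + 4 - 1*(-4)))*(-3 + (√(5 + (-1 + 4 - 1*(-4))))²)) = 1/(60 + 2*√(5 + (-1 + 4 + 4))*(-3 + (√(5 + (-1 + 4 + 4)))²)) = 1/(60 + 2*√(5 + 7)*(-3 + (√(5 + 7))²)) = 1/(60 + 2*√12*(-3 + (√12)²)) = 1/(60 + 2*(2*√3)*(-3 + (2*√3)²)) = 1/(60 + 2*(2*√3)*(-3 + 12)) = 1/(60 + 2*(2*√3)*9) = 1/(60 + 36*√3)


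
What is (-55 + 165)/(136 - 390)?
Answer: -55/127 ≈ -0.43307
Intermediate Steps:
(-55 + 165)/(136 - 390) = 110/(-254) = 110*(-1/254) = -55/127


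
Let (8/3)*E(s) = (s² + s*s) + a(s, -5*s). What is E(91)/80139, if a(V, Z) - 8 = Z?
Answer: 16115/213704 ≈ 0.075408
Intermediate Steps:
a(V, Z) = 8 + Z
E(s) = 3 - 15*s/8 + 3*s²/4 (E(s) = 3*((s² + s*s) + (8 - 5*s))/8 = 3*((s² + s²) + (8 - 5*s))/8 = 3*(2*s² + (8 - 5*s))/8 = 3*(8 - 5*s + 2*s²)/8 = 3 - 15*s/8 + 3*s²/4)
E(91)/80139 = (3 - 15/8*91 + (¾)*91²)/80139 = (3 - 1365/8 + (¾)*8281)*(1/80139) = (3 - 1365/8 + 24843/4)*(1/80139) = (48345/8)*(1/80139) = 16115/213704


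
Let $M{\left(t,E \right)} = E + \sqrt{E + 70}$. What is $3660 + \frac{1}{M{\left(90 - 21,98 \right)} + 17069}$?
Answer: $\frac{1078622956027}{294705721} - \frac{2 \sqrt{42}}{294705721} \approx 3660.0$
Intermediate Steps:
$M{\left(t,E \right)} = E + \sqrt{70 + E}$
$3660 + \frac{1}{M{\left(90 - 21,98 \right)} + 17069} = 3660 + \frac{1}{\left(98 + \sqrt{70 + 98}\right) + 17069} = 3660 + \frac{1}{\left(98 + \sqrt{168}\right) + 17069} = 3660 + \frac{1}{\left(98 + 2 \sqrt{42}\right) + 17069} = 3660 + \frac{1}{17167 + 2 \sqrt{42}}$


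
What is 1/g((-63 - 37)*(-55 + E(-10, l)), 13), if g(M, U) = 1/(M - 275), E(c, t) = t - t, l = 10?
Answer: 5225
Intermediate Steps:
E(c, t) = 0
g(M, U) = 1/(-275 + M)
1/g((-63 - 37)*(-55 + E(-10, l)), 13) = 1/(1/(-275 + (-63 - 37)*(-55 + 0))) = 1/(1/(-275 - 100*(-55))) = 1/(1/(-275 + 5500)) = 1/(1/5225) = 5225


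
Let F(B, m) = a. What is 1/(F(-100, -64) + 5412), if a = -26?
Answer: 1/5386 ≈ 0.00018567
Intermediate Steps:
F(B, m) = -26
1/(F(-100, -64) + 5412) = 1/(-26 + 5412) = 1/5386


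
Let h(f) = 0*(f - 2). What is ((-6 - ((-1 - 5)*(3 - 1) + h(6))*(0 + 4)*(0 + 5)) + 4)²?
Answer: 56644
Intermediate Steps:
h(f) = 0 (h(f) = 0*(-2 + f) = 0)
((-6 - ((-1 - 5)*(3 - 1) + h(6))*(0 + 4)*(0 + 5)) + 4)² = ((-6 - ((-1 - 5)*(3 - 1) + 0)*(0 + 4)*(0 + 5)) + 4)² = ((-6 - (-6*2 + 0)*4*5) + 4)² = ((-6 - (-12 + 0)*20) + 4)² = ((-6 - (-12)*20) + 4)² = ((-6 - 1*(-240)) + 4)² = ((-6 + 240) + 4)² = (234 + 4)² = 238² = 56644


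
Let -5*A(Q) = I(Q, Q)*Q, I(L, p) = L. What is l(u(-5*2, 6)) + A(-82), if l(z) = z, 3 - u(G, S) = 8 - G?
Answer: -6799/5 ≈ -1359.8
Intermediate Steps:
u(G, S) = -5 + G (u(G, S) = 3 - (8 - G) = 3 + (-8 + G) = -5 + G)
A(Q) = -Q²/5 (A(Q) = -Q*Q/5 = -Q²/5)
l(u(-5*2, 6)) + A(-82) = (-5 - 5*2) - ⅕*(-82)² = (-5 - 10) - ⅕*6724 = -15 - 6724/5 = -6799/5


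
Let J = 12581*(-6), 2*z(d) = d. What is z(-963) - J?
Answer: 150009/2 ≈ 75005.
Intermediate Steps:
z(d) = d/2
J = -75486
z(-963) - J = (1/2)*(-963) - 1*(-75486) = -963/2 + 75486 = 150009/2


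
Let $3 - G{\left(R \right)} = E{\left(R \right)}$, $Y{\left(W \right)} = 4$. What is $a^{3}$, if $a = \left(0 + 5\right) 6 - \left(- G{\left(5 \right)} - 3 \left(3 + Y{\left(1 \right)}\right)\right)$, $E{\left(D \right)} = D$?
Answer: $117649$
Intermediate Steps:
$G{\left(R \right)} = 3 - R$
$a = 49$ ($a = \left(0 + 5\right) 6 + \left(\left(3 - 5\right) - - 3 \left(3 + 4\right)\right) = 5 \cdot 6 + \left(\left(3 - 5\right) - \left(-3\right) 7\right) = 30 - -19 = 30 + \left(-2 + 21\right) = 30 + 19 = 49$)
$a^{3} = 49^{3} = 117649$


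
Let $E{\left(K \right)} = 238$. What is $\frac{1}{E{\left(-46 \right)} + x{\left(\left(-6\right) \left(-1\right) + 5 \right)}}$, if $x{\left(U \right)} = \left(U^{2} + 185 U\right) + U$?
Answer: $\frac{1}{2405} \approx 0.0004158$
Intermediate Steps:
$x{\left(U \right)} = U^{2} + 186 U$
$\frac{1}{E{\left(-46 \right)} + x{\left(\left(-6\right) \left(-1\right) + 5 \right)}} = \frac{1}{238 + \left(\left(-6\right) \left(-1\right) + 5\right) \left(186 + \left(\left(-6\right) \left(-1\right) + 5\right)\right)} = \frac{1}{238 + \left(6 + 5\right) \left(186 + \left(6 + 5\right)\right)} = \frac{1}{238 + 11 \left(186 + 11\right)} = \frac{1}{238 + 11 \cdot 197} = \frac{1}{238 + 2167} = \frac{1}{2405}$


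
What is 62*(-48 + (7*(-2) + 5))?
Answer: -3534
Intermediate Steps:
62*(-48 + (7*(-2) + 5)) = 62*(-48 + (-14 + 5)) = 62*(-48 - 9) = 62*(-57) = -3534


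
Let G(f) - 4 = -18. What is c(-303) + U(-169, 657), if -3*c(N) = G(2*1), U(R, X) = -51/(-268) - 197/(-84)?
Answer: 20267/2814 ≈ 7.2022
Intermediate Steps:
U(R, X) = 7135/2814 (U(R, X) = -51*(-1/268) - 197*(-1/84) = 51/268 + 197/84 = 7135/2814)
G(f) = -14 (G(f) = 4 - 18 = -14)
c(N) = 14/3 (c(N) = -⅓*(-14) = 14/3)
c(-303) + U(-169, 657) = 14/3 + 7135/2814 = 20267/2814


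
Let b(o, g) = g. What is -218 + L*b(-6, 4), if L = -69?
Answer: -494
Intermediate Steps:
-218 + L*b(-6, 4) = -218 - 69*4 = -218 - 276 = -494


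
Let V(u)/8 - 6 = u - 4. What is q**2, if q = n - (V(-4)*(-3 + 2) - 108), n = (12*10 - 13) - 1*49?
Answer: 22500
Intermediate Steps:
V(u) = 16 + 8*u (V(u) = 48 + 8*(u - 4) = 48 + 8*(-4 + u) = 48 + (-32 + 8*u) = 16 + 8*u)
n = 58 (n = (120 - 13) - 49 = 107 - 49 = 58)
q = 150 (q = 58 - ((16 + 8*(-4))*(-3 + 2) - 108) = 58 - ((16 - 32)*(-1) - 108) = 58 - (-16*(-1) - 108) = 58 - (16 - 108) = 58 - 1*(-92) = 58 + 92 = 150)
q**2 = 150**2 = 22500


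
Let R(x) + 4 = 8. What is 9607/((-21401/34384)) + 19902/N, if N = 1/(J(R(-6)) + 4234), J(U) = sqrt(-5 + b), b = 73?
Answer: 1803026393180/21401 + 39804*sqrt(17) ≈ 8.4414e+7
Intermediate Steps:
R(x) = 4 (R(x) = -4 + 8 = 4)
J(U) = 2*sqrt(17) (J(U) = sqrt(-5 + 73) = sqrt(68) = 2*sqrt(17))
N = 1/(4234 + 2*sqrt(17)) (N = 1/(2*sqrt(17) + 4234) = 1/(4234 + 2*sqrt(17)) ≈ 0.00023572)
9607/((-21401/34384)) + 19902/N = 9607/((-21401/34384)) + 19902/(2117/8963344 - sqrt(17)/8963344) = 9607/((-21401*1/34384)) + 19902/(2117/8963344 - sqrt(17)/8963344) = 9607/(-21401/34384) + 19902/(2117/8963344 - sqrt(17)/8963344) = 9607*(-34384/21401) + 19902/(2117/8963344 - sqrt(17)/8963344) = -330327088/21401 + 19902/(2117/8963344 - sqrt(17)/8963344)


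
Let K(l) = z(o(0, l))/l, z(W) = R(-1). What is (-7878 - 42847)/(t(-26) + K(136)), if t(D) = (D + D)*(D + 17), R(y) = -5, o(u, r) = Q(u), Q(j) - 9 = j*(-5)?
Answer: -6898600/63643 ≈ -108.40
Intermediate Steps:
Q(j) = 9 - 5*j (Q(j) = 9 + j*(-5) = 9 - 5*j)
o(u, r) = 9 - 5*u
z(W) = -5
K(l) = -5/l
t(D) = 2*D*(17 + D) (t(D) = (2*D)*(17 + D) = 2*D*(17 + D))
(-7878 - 42847)/(t(-26) + K(136)) = (-7878 - 42847)/(2*(-26)*(17 - 26) - 5/136) = -50725/(2*(-26)*(-9) - 5*1/136) = -50725/(468 - 5/136) = -50725/63643/136 = -50725*136/63643 = -6898600/63643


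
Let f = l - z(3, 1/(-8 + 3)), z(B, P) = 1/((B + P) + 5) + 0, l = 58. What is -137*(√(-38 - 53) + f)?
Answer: -309209/39 - 137*I*√91 ≈ -7928.4 - 1306.9*I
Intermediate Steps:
z(B, P) = 1/(5 + B + P) (z(B, P) = 1/(5 + B + P) + 0 = 1/(5 + B + P))
f = 2257/39 (f = 58 - 1/(5 + 3 + 1/(-8 + 3)) = 58 - 1/(5 + 3 + 1/(-5)) = 58 - 1/(5 + 3 - ⅕) = 58 - 1/39/5 = 58 - 1*5/39 = 58 - 5/39 = 2257/39 ≈ 57.872)
-137*(√(-38 - 53) + f) = -137*(√(-38 - 53) + 2257/39) = -137*(√(-91) + 2257/39) = -137*(I*√91 + 2257/39) = -137*(2257/39 + I*√91) = -309209/39 - 137*I*√91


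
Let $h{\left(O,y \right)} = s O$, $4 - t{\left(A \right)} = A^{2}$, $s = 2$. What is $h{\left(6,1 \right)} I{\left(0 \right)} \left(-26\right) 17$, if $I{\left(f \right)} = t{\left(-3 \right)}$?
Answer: $26520$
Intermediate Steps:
$t{\left(A \right)} = 4 - A^{2}$
$I{\left(f \right)} = -5$ ($I{\left(f \right)} = 4 - \left(-3\right)^{2} = 4 - 9 = -5$)
$h{\left(O,y \right)} = 2 O$
$h{\left(6,1 \right)} I{\left(0 \right)} \left(-26\right) 17 = 2 \cdot 6 \left(-5\right) \left(-26\right) 17 = 12 \cdot 130 \cdot 17 = 12 \cdot 2210 = 26520$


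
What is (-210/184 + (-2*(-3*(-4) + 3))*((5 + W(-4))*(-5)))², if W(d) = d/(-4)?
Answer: 6838463025/8464 ≈ 8.0795e+5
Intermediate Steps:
W(d) = -d/4 (W(d) = d*(-¼) = -d/4)
(-210/184 + (-2*(-3*(-4) + 3))*((5 + W(-4))*(-5)))² = (-210/184 + (-2*(-3*(-4) + 3))*((5 - ¼*(-4))*(-5)))² = (-210*1/184 + (-2*(12 + 3))*((5 + 1)*(-5)))² = (-105/92 + (-2*15)*(6*(-5)))² = (-105/92 - 30*(-30))² = (-105/92 + 900)² = (82695/92)² = 6838463025/8464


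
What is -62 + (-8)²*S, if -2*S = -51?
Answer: 1570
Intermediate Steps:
S = 51/2 (S = -½*(-51) = 51/2 ≈ 25.500)
-62 + (-8)²*S = -62 + (-8)²*(51/2) = -62 + 64*(51/2) = -62 + 1632 = 1570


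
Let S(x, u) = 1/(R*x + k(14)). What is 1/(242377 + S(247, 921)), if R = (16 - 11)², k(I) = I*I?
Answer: 6371/1544183868 ≈ 4.1258e-6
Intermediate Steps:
k(I) = I²
R = 25 (R = 5² = 25)
S(x, u) = 1/(196 + 25*x) (S(x, u) = 1/(25*x + 14²) = 1/(25*x + 196) = 1/(196 + 25*x))
1/(242377 + S(247, 921)) = 1/(242377 + 1/(196 + 25*247)) = 1/(242377 + 1/(196 + 6175)) = 1/(242377 + 1/6371) = 1/(1544183868/6371) = 6371/1544183868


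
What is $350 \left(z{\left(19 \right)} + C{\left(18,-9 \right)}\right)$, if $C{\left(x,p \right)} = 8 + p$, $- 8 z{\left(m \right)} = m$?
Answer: $- \frac{4725}{4} \approx -1181.3$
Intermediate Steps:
$z{\left(m \right)} = - \frac{m}{8}$
$350 \left(z{\left(19 \right)} + C{\left(18,-9 \right)}\right) = 350 \left(\left(- \frac{1}{8}\right) 19 + \left(8 - 9\right)\right) = 350 \left(- \frac{19}{8} - 1\right) = 350 \left(- \frac{27}{8}\right) = - \frac{4725}{4}$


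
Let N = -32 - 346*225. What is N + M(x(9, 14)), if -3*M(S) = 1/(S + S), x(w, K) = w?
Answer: -4205629/54 ≈ -77882.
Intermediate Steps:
M(S) = -1/(6*S) (M(S) = -1/(3*(S + S)) = -1/(2*S)/3 = -1/(6*S))
N = -77882 (N = -32 - 77850 = -77882)
N + M(x(9, 14)) = -77882 - 1/6/9 = -77882 - 1/6*1/9 = -77882 - 1/54 = -4205629/54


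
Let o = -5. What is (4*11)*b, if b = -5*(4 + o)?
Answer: 220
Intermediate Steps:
b = 5 (b = -5*(4 - 5) = -5*(-1) = 5)
(4*11)*b = (4*11)*5 = 44*5 = 220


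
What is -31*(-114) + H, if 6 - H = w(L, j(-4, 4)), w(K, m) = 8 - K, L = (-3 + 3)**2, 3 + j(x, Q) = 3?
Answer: 3532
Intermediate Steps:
j(x, Q) = 0 (j(x, Q) = -3 + 3 = 0)
L = 0 (L = 0**2 = 0)
H = -2 (H = 6 - (8 - 1*0) = 6 - (8 + 0) = 6 - 1*8 = 6 - 8 = -2)
-31*(-114) + H = -31*(-114) - 2 = 3534 - 2 = 3532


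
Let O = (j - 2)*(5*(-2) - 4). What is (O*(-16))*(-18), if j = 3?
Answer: -4032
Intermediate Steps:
O = -14 (O = (3 - 2)*(5*(-2) - 4) = 1*(-10 - 4) = 1*(-14) = -14)
(O*(-16))*(-18) = -14*(-16)*(-18) = 224*(-18) = -4032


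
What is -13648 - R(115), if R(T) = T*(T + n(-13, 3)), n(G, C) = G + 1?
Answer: -25493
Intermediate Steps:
n(G, C) = 1 + G
R(T) = T*(-12 + T) (R(T) = T*(T + (1 - 13)) = T*(T - 12) = T*(-12 + T))
-13648 - R(115) = -13648 - 115*(-12 + 115) = -13648 - 115*103 = -13648 - 1*11845 = -13648 - 11845 = -25493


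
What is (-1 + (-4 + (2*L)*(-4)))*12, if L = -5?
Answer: 420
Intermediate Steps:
(-1 + (-4 + (2*L)*(-4)))*12 = (-1 + (-4 + (2*(-5))*(-4)))*12 = (-1 + (-4 - 10*(-4)))*12 = (-1 + (-4 + 40))*12 = (-1 + 36)*12 = 35*12 = 420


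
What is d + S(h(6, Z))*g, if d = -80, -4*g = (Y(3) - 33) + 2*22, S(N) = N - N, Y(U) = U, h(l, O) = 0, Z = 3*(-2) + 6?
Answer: -80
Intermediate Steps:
Z = 0 (Z = -6 + 6 = 0)
S(N) = 0
g = -7/2 (g = -((3 - 33) + 2*22)/4 = -(-30 + 44)/4 = -¼*14 = -7/2 ≈ -3.5000)
d + S(h(6, Z))*g = -80 + 0*(-7/2) = -80 + 0 = -80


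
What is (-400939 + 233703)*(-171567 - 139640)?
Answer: 52045013852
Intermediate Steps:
(-400939 + 233703)*(-171567 - 139640) = -167236*(-311207) = 52045013852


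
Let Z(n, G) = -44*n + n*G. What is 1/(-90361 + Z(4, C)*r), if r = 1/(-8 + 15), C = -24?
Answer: -7/632799 ≈ -1.1062e-5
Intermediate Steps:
r = 1/7 ≈ 0.14286
Z(n, G) = -44*n + G*n
1/(-90361 + Z(4, C)*r) = 1/(-90361 + (4*(-44 - 24))*(1/7)) = 1/(-90361 + (4*(-68))*(1/7)) = 1/(-90361 - 272*1/7) = 1/(-90361 - 272/7) = 1/(-632799/7) = -7/632799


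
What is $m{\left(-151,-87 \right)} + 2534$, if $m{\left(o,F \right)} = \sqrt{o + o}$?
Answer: $2534 + i \sqrt{302} \approx 2534.0 + 17.378 i$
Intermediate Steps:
$m{\left(o,F \right)} = \sqrt{2} \sqrt{o}$ ($m{\left(o,F \right)} = \sqrt{2 o} = \sqrt{2} \sqrt{o}$)
$m{\left(-151,-87 \right)} + 2534 = \sqrt{2} \sqrt{-151} + 2534 = \sqrt{2} i \sqrt{151} + 2534 = i \sqrt{302} + 2534 = 2534 + i \sqrt{302}$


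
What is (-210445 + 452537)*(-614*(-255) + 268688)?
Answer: 102951559736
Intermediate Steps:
(-210445 + 452537)*(-614*(-255) + 268688) = 242092*(156570 + 268688) = 242092*425258 = 102951559736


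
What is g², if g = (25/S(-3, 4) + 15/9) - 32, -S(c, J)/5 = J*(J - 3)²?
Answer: 143641/144 ≈ 997.51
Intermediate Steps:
S(c, J) = -5*J*(-3 + J)² (S(c, J) = -5*J*(J - 3)² = -5*J*(-3 + J)²)
g = -379/12 (g = (25/((-5*4*(-3 + 4)²)) + 15/9) - 32 = (25/((-5*4*1²)) + 15*(⅑)) - 32 = (25/((-5*4*1)) + 5/3) - 32 = (25/(-20) + 5/3) - 32 = (25*(-1/20) + 5/3) - 32 = (-5/4 + 5/3) - 32 = 5/12 - 32 = -379/12 ≈ -31.583)
g² = (-379/12)² = 143641/144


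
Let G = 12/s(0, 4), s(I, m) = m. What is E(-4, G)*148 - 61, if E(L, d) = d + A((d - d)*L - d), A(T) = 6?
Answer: 1271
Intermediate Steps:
G = 3 (G = 12/4 = 12*(¼) = 3)
E(L, d) = 6 + d (E(L, d) = d + 6 = 6 + d)
E(-4, G)*148 - 61 = (6 + 3)*148 - 61 = 9*148 - 61 = 1332 - 61 = 1271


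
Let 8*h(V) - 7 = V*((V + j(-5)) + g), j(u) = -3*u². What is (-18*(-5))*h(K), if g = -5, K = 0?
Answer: 315/4 ≈ 78.750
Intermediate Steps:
h(V) = 7/8 + V*(-80 + V)/8 (h(V) = 7/8 + (V*((V - 3*(-5)²) - 5))/8 = 7/8 + (V*((V - 3*25) - 5))/8 = 7/8 + (V*((V - 75) - 5))/8 = 7/8 + (V*((-75 + V) - 5))/8 = 7/8 + (V*(-80 + V))/8 = 7/8 + V*(-80 + V)/8)
(-18*(-5))*h(K) = (-18*(-5))*(7/8 - 10*0 + (⅛)*0²) = 90*(7/8 + 0 + (⅛)*0) = 90*(7/8 + 0 + 0) = 90*(7/8) = 315/4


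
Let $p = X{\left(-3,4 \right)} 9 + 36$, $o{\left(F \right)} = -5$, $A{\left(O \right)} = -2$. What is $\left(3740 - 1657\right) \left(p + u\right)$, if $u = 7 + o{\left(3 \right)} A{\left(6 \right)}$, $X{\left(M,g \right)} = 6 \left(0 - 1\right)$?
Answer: $-2083$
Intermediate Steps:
$X{\left(M,g \right)} = -6$ ($X{\left(M,g \right)} = 6 \left(-1\right) = -6$)
$p = -18$ ($p = \left(-6\right) 9 + 36 = -54 + 36 = -18$)
$u = 17$ ($u = 7 - -10 = 7 + 10 = 17$)
$\left(3740 - 1657\right) \left(p + u\right) = \left(3740 - 1657\right) \left(-18 + 17\right) = 2083 \left(-1\right) = -2083$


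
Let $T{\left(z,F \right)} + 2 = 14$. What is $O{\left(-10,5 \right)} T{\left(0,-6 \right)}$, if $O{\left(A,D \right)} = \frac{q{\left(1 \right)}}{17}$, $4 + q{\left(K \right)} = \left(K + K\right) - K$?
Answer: $- \frac{36}{17} \approx -2.1176$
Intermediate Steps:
$T{\left(z,F \right)} = 12$ ($T{\left(z,F \right)} = -2 + 14 = 12$)
$q{\left(K \right)} = -4 + K$ ($q{\left(K \right)} = -4 + \left(\left(K + K\right) - K\right) = -4 + \left(2 K - K\right) = -4 + K$)
$O{\left(A,D \right)} = - \frac{3}{17}$ ($O{\left(A,D \right)} = \frac{-4 + 1}{17} = \left(-3\right) \frac{1}{17} = - \frac{3}{17}$)
$O{\left(-10,5 \right)} T{\left(0,-6 \right)} = \left(- \frac{3}{17}\right) 12 = - \frac{36}{17}$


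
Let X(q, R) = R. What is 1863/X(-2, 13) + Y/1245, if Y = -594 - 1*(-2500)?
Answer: 2344213/16185 ≈ 144.84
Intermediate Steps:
Y = 1906 (Y = -594 + 2500 = 1906)
1863/X(-2, 13) + Y/1245 = 1863/13 + 1906/1245 = 2344213/16185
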